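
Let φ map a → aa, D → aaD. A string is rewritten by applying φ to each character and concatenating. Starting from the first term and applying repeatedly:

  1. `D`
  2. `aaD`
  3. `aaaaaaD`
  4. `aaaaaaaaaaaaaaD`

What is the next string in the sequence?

Rewriting the 15 symbols of aaaaaaaaaaaaaaD one by one yields aa aa aa aa aa aa aa aa aa aa aa aa aa aa aaD; concatenated:

aaaaaaaaaaaaaaaaaaaaaaaaaaaaaaD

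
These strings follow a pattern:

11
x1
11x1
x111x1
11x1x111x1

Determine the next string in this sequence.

Each term (from the third on) is the two preceding terms concatenated in order: term 3 = 11·x1 = 11x1.
The next term joins x111x1 and 11x1x111x1.

x111x111x1x111x1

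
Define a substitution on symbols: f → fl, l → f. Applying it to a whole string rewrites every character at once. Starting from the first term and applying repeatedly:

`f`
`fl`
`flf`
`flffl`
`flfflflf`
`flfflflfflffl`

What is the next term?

flfflflfflfflflfflflf

φ(flfflflfflffl) expands symbol-by-symbol to fl f fl fl f fl f fl fl f fl fl f; joining the 13 pieces gives the next term.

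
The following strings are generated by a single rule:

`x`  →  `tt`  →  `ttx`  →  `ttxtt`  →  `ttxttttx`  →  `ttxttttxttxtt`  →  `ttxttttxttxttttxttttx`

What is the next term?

ttxttttxttxttttxttttxttxttttxttxtt

This is a Fibonacci-style word recurrence s(k) = s(k−1)·s(k−2): e.g. tt·x = ttx.
Continuing: ttxttttxttxttttxttttx · ttxttttxttxtt gives term 8.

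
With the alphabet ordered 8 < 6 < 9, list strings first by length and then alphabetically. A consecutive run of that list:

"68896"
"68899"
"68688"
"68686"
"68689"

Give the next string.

Treat 68689 as a base-3 numeral over the given alphabet and add one, carrying through any trailing 9's.

68668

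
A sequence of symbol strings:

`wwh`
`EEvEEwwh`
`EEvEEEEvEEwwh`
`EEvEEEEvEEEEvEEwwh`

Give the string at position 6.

The strings grow by a fixed prefix EEvEE each time.
From EEvEEEEvEEEEvEEwwh, 2 further steps: EEvEEEEvEEEEvEEwwh → EEvEEEEvEEEEvEEEEvEEwwh → (answer).

EEvEEEEvEEEEvEEEEvEEEEvEEwwh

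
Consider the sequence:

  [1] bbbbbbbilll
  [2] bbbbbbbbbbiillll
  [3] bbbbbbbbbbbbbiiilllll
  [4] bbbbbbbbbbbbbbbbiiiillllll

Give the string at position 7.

Term n consists of 3n+1 b's, followed by n-1 i's, followed by n+1 l's, where the shown terms are n = 2, 3, 4, 5.
For term 7, n = 8, so the run lengths are 25, 7, 9.

bbbbbbbbbbbbbbbbbbbbbbbbbiiiiiiilllllllll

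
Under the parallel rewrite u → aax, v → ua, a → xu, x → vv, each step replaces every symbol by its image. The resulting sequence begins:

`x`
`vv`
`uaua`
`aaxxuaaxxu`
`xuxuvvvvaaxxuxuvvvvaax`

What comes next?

vvaaxvvaaxuauauauaxuxuvvvvaaxvvaaxuauauauaxuxuvv

φ(xuxuvvvvaaxxuxuvvvvaax) expands symbol-by-symbol to vv aax vv aax ua ua ua ua xu xu vv vv aax vv aax ua ua ua ua xu xu vv; joining the 22 pieces gives the next term.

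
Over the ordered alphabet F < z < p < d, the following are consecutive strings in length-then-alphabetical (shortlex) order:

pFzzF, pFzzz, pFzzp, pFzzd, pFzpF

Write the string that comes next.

The successor of pFzpF increments the rightmost position that isn't already d and resets every position after it to F.

pFzpz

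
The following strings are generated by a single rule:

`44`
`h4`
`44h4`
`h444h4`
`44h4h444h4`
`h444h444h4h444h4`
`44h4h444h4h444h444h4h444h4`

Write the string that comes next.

h444h444h4h444h444h4h444h4h444h444h4h444h4

Each term (from the third on) is the two preceding terms concatenated in order: term 3 = 44·h4 = 44h4.
Continuing: h444h444h4h444h4 · 44h4h444h4h444h444h4h444h4 gives term 8.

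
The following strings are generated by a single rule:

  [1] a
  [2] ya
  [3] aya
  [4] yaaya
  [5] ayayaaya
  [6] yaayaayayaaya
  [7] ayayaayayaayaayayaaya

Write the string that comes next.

yaayaayayaayaayayaayayaayaayayaaya

Each term (from the third on) is the two preceding terms concatenated in order: term 3 = a·ya = aya.
So term 8 is yaayaayayaaya·ayayaayayaayaayayaaya.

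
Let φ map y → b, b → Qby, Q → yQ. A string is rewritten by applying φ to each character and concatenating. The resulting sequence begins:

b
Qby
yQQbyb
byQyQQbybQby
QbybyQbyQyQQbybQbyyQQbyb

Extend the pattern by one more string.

yQQbybQbybyQQbybyQbyQyQQbybQbyyQQbybbyQyQQbybQby

Replace each of the 24 characters of QbybyQbyQyQQbybQbyyQQbyb in place — yQ Qby b Qby b yQ Qby b yQ b yQ yQ Qby b Qby yQ Qby b b yQ yQ Qby b Qby — and concatenate.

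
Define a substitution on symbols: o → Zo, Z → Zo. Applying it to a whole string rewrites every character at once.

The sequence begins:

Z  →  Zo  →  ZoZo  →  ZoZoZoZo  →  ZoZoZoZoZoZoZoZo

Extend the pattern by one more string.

ZoZoZoZoZoZoZoZoZoZoZoZoZoZoZoZo

φ(ZoZoZoZoZoZoZoZo) expands symbol-by-symbol to Zo Zo Zo Zo Zo Zo Zo Zo Zo Zo Zo Zo Zo Zo Zo Zo; joining the 16 pieces gives the next term.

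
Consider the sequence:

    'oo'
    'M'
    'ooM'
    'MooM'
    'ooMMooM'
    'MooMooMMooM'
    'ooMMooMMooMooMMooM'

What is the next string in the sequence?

MooMooMMooMooMMooMMooMooMMooM

From term 3 onward, concatenate the second-to-last term with the last: oo·M = ooM, M·ooM = MooM, …
Continuing: MooMooMMooM · ooMMooMMooMooMMooM gives term 8.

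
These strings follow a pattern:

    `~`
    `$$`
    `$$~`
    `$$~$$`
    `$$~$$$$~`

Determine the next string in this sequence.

Each term (from the third on) is the previous term followed by the one before it: term 3 = $$·~ = $$~.
The next term joins $$~$$$$~ and $$~$$.

$$~$$$$~$$~$$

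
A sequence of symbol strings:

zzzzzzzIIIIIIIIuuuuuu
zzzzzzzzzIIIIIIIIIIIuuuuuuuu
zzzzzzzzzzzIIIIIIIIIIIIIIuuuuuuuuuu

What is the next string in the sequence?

Term n consists of 2n+3 z's, followed by 3n+2 I's, followed by 2n+2 u's, where the shown terms are n = 2, 3, 4.
For the next term, n = 5, so the run lengths are 13, 17, 12.

zzzzzzzzzzzzzIIIIIIIIIIIIIIIIIuuuuuuuuuuuu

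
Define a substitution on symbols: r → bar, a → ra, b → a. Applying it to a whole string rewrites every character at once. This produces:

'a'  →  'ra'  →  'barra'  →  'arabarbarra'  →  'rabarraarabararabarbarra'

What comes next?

barraarabarbarrarabarraarabarrabarraarabararabarbarra

Applying the rule to each of the 24 symbols of rabarraarabararabarbarra gives the pieces bar ra a ra bar bar ra ra bar ra a ra bar ra bar ra a ra bar a ra bar bar ra, which concatenate to the answer.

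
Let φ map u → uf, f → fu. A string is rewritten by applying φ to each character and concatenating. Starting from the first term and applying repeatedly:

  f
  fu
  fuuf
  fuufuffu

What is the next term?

fuufuffuuffufuuf

Rewriting each symbol of fuufuffu: f→fu, u→uf, u→uf, f→fu, u→uf, f→fu, f→fu, u→uf, which concatenates to fu uf uf fu uf fu fu uf.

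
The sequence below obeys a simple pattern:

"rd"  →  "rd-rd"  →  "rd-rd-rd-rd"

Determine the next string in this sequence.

s(k+1) = s(k)·-·s(k) — each term doubles the last with '-' between the halves.
One more doubling of rd-rd-rd-rd gives the answer.

rd-rd-rd-rd-rd-rd-rd-rd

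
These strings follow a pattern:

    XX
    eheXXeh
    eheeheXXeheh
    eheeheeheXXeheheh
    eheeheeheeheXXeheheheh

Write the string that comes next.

eheeheeheeheeheXXeheheheheh

Each term wraps the previous one in ehe on the left and eh on the right.
One more step from eheeheeheeheXXeheheheh gives the answer.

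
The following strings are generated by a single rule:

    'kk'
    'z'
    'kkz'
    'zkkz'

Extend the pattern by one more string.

Each term (from the third on) is the two preceding terms concatenated in order: term 3 = kk·z = kkz.
So term 5 is kkz·zkkz.

kkzzkkz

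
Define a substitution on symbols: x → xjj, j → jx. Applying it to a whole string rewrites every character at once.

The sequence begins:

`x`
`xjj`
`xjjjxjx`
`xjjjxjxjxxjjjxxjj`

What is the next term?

Rewriting the 17 symbols of xjjjxjxjxxjjjxxjj one by one yields xjj jx jx jx xjj jx xjj jx xjj xjj jx jx jx xjj xjj jx jx; concatenated:

xjjjxjxjxxjjjxxjjjxxjjxjjjxjxjxxjjxjjjxjx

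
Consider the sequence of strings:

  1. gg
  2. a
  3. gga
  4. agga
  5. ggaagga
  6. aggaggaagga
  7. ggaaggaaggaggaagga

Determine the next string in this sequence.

aggaggaaggaggaaggaaggaggaagga

From term 3 onward, concatenate the second-to-last term with the last: gg·a = gga, a·gga = agga, …
The next term joins aggaggaagga and ggaaggaaggaggaagga.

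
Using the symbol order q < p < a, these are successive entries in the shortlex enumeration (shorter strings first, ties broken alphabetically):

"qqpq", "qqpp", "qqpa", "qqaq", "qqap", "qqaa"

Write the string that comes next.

The successor of qqaa increments the rightmost position that isn't already a and resets every position after it to q.

qpqq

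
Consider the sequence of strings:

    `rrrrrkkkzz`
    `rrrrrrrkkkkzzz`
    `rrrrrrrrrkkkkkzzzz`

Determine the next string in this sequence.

rrrrrrrrrrrkkkkkkzzzzz

Each string has the form r^{2n+1} k^{n+1} z^{n}, where the shown terms are n = 2, 3, 4.
At n = 5 the blocks have lengths 11, 6, 5.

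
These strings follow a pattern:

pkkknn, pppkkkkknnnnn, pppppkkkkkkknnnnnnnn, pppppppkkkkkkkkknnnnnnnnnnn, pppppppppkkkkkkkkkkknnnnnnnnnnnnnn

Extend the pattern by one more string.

pppppppppppkkkkkkkkkkkkknnnnnnnnnnnnnnnnn

The n-th term is 2n-1 p's then 2n+1 k's then 3n-1 n's (n = 1, 2, …).
For the next term, n = 6, so the run lengths are 11, 13, 17.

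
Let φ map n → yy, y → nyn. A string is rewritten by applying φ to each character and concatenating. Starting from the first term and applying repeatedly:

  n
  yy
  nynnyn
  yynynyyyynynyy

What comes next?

Applying the rule to each of the 14 symbols of yynynyyyynynyy gives the pieces nyn nyn yy nyn yy nyn nyn nyn nyn yy nyn yy nyn nyn, which concatenate to the answer.

nynnynyynynyynynnynnynnynyynynyynynnyn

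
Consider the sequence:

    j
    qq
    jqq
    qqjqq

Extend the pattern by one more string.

jqqqqjqq

Each term (from the third on) is the two preceding terms concatenated in order: term 3 = j·qq = jqq.
Continuing: jqq · qqjqq gives term 5.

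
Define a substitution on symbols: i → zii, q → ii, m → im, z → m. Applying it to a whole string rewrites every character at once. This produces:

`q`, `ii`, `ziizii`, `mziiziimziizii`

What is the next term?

Rewriting the 14 symbols of mziiziimziizii one by one yields im m zii zii m zii zii im m zii zii m zii zii; concatenated:

immziiziimziiziiimmziiziimziizii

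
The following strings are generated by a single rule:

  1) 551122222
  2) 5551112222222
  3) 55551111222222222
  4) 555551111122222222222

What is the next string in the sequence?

5555551111112222222222222

Reading off run lengths: 5 runs 2, 3, 4, 5; 1 runs 2, 3, 4, 5; 2 runs 5, 7, 9, 11 — each is linear in n, where the shown terms are n = 2, 3, 4, 5.
For the next term, n = 6, so the run lengths are 6, 6, 13.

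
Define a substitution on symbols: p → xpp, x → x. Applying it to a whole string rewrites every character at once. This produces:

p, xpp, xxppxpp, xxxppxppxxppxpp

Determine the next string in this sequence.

xxxxppxppxxppxppxxxppxppxxppxpp

Replace each of the 15 characters of xxxppxppxxppxpp in place — x x x xpp xpp x xpp xpp x x xpp xpp x xpp xpp — and concatenate.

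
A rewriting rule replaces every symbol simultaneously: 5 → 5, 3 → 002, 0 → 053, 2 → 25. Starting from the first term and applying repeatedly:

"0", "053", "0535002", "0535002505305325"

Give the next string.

0535002505305325505350020535002255

Applying the rule to each of the 16 symbols of 0535002505305325 gives the pieces 053 5 002 5 053 053 25 5 053 5 002 053 5 002 25 5, which concatenate to the answer.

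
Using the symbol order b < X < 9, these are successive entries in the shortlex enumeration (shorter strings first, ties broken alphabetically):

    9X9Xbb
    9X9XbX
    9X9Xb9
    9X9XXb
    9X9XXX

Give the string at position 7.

Stepping forward 2 times from 9X9XXX: 9X9XXX → 9X9XX9, then the target.

9X9X9b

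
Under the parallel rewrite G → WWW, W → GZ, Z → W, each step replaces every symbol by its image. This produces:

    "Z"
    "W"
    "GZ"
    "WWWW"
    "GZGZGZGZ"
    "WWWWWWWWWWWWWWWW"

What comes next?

GZGZGZGZGZGZGZGZGZGZGZGZGZGZGZGZ

Applying the rule to each of the 16 symbols of WWWWWWWWWWWWWWWW gives the pieces GZ GZ GZ GZ GZ GZ GZ GZ GZ GZ GZ GZ GZ GZ GZ GZ, which concatenate to the answer.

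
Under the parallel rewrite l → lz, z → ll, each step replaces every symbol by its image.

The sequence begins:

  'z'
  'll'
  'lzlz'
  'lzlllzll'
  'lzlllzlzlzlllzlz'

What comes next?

Applying the rule to each of the 16 symbols of lzlllzlzlzlllzlz gives the pieces lz ll lz lz lz ll lz ll lz ll lz lz lz ll lz ll, which concatenate to the answer.

lzlllzlzlzlllzlllzlllzlzlzlllzll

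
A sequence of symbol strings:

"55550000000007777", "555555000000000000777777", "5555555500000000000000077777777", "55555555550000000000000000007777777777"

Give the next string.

555555555555000000000000000000000777777777777

Term n consists of 2n 5's, followed by 3n+3 0's, followed by 2n 7's, where the shown terms are n = 2, 3, 4, 5.
At n = 6 the blocks have lengths 12, 21, 12.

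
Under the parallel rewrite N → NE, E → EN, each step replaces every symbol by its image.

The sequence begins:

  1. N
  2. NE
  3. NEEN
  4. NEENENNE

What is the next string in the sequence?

Rewriting each symbol of NEENENNE: N→NE, E→EN, E→EN, N→NE, E→EN, N→NE, N→NE, E→EN, which concatenates to NE EN EN NE EN NE NE EN.

NEENENNEENNENEEN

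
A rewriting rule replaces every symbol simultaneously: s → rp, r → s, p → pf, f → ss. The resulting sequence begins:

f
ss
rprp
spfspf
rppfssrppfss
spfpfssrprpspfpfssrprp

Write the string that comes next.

Applying the rule to each of the 22 symbols of spfpfssrprpspfpfssrprp gives the pieces rp pf ss pf ss rp rp s pf s pf rp pf ss pf ss rp rp s pf s pf, which concatenate to the answer.

rppfsspfssrprpspfspfrppfsspfssrprpspfspf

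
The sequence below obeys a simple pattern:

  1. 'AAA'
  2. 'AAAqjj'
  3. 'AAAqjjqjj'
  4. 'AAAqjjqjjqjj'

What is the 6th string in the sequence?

AAAqjjqjjqjjqjjqjj

Every step adds qjj to the end: s(k+1) = s(k)·qjj.
From AAAqjjqjjqjj, 2 further steps: AAAqjjqjjqjj → AAAqjjqjjqjjqjj → (answer).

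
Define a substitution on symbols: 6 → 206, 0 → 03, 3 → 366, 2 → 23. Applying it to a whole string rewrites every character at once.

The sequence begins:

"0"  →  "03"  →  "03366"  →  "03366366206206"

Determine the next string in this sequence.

0336636620620636620620623032062303206

φ(03366366206206) expands symbol-by-symbol to 03 366 366 206 206 366 206 206 23 03 206 23 03 206; joining the 14 pieces gives the next term.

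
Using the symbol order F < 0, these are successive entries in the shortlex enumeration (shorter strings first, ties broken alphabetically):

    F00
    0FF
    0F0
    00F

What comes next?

Treat 00F as a base-2 numeral over the given alphabet and add one, carrying through any trailing 0's.

000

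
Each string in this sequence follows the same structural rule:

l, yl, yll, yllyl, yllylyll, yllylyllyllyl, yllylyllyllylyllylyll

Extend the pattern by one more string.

Each term (from the third on) is the previous term followed by the one before it: term 3 = yl·l = yll.
The next term joins yllylyllyllylyllylyll and yllylyllyllyl.

yllylyllyllylyllylyllyllylyllyllyl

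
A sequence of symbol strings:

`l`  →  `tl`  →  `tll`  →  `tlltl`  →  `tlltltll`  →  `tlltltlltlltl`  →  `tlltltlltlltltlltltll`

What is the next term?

From term 3 onward, concatenate the last term with the second-to-last: tl·l = tll, tll·tl = tlltl, …
The next term joins tlltltlltlltltlltltll and tlltltlltlltl.

tlltltlltlltltlltltlltlltltlltlltl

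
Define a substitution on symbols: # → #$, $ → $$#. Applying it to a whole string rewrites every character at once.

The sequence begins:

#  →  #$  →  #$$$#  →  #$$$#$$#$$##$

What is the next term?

Rewriting the 13 symbols of #$$$#$$#$$##$ one by one yields #$ $$# $$# $$# #$ $$# $$# #$ $$# $$# #$ #$ $$#; concatenated:

#$$$#$$#$$##$$$#$$##$$$#$$##$#$$$#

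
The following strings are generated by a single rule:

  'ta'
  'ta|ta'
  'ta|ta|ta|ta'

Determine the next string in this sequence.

ta|ta|ta|ta|ta|ta|ta|ta

s(k+1) = s(k)·|·s(k) — each term doubles the last with '|' between the halves.
So the next term is two copies of ta|ta|ta|ta with '|' between the halves.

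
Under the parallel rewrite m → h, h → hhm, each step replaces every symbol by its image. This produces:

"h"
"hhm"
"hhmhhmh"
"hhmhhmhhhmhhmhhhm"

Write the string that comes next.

φ(hhmhhmhhhmhhmhhhm) expands symbol-by-symbol to hhm hhm h hhm hhm h hhm hhm hhm h hhm hhm h hhm hhm hhm h; joining the 17 pieces gives the next term.

hhmhhmhhhmhhmhhhmhhmhhmhhhmhhmhhhmhhmhhmh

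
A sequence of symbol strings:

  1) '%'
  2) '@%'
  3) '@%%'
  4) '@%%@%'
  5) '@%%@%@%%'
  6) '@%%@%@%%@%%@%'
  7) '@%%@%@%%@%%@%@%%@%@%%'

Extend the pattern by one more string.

@%%@%@%%@%%@%@%%@%@%%@%%@%@%%@%%@%

From term 3 onward, concatenate the last term with the second-to-last: @%·% = @%%, @%%·@% = @%%@%, …
The next term joins @%%@%@%%@%%@%@%%@%@%% and @%%@%@%%@%%@%.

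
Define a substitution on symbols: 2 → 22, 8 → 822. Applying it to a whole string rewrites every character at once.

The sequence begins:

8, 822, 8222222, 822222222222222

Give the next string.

φ(822222222222222) expands symbol-by-symbol to 822 22 22 22 22 22 22 22 22 22 22 22 22 22 22; joining the 15 pieces gives the next term.

8222222222222222222222222222222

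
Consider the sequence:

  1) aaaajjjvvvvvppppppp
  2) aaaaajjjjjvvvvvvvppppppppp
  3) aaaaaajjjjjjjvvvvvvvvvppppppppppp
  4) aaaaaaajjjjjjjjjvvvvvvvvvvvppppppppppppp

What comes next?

Term n consists of n+2 a's, followed by 2n-1 j's, followed by 2n+1 v's, followed by 2n+3 p's, where the shown terms are n = 2, 3, 4, 5.
For the next term, n = 6, so the run lengths are 8, 11, 13, 15.

aaaaaaaajjjjjjjjjjjvvvvvvvvvvvvvppppppppppppppp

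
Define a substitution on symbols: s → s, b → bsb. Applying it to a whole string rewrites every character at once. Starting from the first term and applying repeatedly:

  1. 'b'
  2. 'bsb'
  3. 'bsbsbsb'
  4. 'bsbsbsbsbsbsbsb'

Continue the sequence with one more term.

bsbsbsbsbsbsbsbsbsbsbsbsbsbsbsb

φ(bsbsbsbsbsbsbsb) expands symbol-by-symbol to bsb s bsb s bsb s bsb s bsb s bsb s bsb s bsb; joining the 15 pieces gives the next term.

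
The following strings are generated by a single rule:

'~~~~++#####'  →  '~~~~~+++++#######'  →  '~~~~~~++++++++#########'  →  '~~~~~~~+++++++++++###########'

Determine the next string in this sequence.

~~~~~~~~++++++++++++++#############

Reading off run lengths: ~ runs 4, 5, 6, 7; + runs 2, 5, 8, 11; # runs 5, 7, 9, 11 — each is linear in n (n = 1, 2, …).
For the next term, n = 5, so the run lengths are 8, 14, 13.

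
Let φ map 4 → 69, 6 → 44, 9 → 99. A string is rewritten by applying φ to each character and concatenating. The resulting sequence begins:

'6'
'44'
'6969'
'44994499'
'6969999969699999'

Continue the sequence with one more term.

Rewriting the 16 symbols of 6969999969699999 one by one yields 44 99 44 99 99 99 99 99 44 99 44 99 99 99 99 99; concatenated:

44994499999999994499449999999999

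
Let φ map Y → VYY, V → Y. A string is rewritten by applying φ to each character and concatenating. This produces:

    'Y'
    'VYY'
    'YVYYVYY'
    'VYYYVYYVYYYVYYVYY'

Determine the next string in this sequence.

Replace each of the 17 characters of VYYYVYYVYYYVYYVYY in place — Y VYY VYY VYY Y VYY VYY Y VYY VYY VYY Y VYY VYY Y VYY VYY — and concatenate.

YVYYVYYVYYYVYYVYYYVYYVYYVYYYVYYVYYYVYYVYY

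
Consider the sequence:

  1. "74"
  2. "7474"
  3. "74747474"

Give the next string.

Each string is two copies of the previous one concatenated.
So the next term is two copies of 74747474.

7474747474747474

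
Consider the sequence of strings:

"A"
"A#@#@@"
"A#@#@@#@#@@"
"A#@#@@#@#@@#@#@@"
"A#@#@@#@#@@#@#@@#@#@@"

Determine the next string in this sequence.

Every step adds #@#@@ to the end: s(k+1) = s(k)·#@#@@.
One more step from A#@#@@#@#@@#@#@@#@#@@ gives the answer.

A#@#@@#@#@@#@#@@#@#@@#@#@@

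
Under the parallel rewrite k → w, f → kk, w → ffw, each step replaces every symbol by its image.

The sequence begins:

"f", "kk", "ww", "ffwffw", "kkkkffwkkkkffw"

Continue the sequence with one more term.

Replace each of the 14 characters of kkkkffwkkkkffw in place — w w w w kk kk ffw w w w w kk kk ffw — and concatenate.

wwwwkkkkffwwwwwkkkkffw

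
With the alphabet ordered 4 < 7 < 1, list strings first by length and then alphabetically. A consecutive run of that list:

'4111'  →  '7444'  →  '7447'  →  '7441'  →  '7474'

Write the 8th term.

7414

Advancing 3 positions from 7474 through 7474 → 7477 → 7471 reaches term 8.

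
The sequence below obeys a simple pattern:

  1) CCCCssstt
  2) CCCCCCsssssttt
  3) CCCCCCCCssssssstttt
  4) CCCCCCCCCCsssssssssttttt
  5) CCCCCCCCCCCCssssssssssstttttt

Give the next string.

CCCCCCCCCCCCCCsssssssssssssttttttt

Each string has the form C^{2n} s^{2n-1} t^{n}, where the shown terms are n = 2, 3, 4, 5, 6.
Setting n = 7 gives 14, 13, 7 characters in each block.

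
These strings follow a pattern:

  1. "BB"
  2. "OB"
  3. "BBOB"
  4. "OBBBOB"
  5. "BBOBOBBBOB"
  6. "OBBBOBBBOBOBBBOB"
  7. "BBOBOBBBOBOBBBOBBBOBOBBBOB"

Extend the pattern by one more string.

OBBBOBBBOBOBBBOBBBOBOBBBOBOBBBOBBBOBOBBBOB

From term 3 onward, concatenate the second-to-last term with the last: BB·OB = BBOB, OB·BBOB = OBBBOB, …
The next term joins OBBBOBBBOBOBBBOB and BBOBOBBBOBOBBBOBBBOBOBBBOB.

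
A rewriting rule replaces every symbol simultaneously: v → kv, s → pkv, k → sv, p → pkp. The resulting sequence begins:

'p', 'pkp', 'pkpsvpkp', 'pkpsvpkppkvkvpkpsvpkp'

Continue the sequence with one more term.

pkpsvpkppkvkvpkpsvpkppkpsvkvsvkvpkpsvpkppkvkvpkpsvpkp

Applying the rule to each of the 21 symbols of pkpsvpkppkvkvpkpsvpkp gives the pieces pkp sv pkp pkv kv pkp sv pkp pkp sv kv sv kv pkp sv pkp pkv kv pkp sv pkp, which concatenate to the answer.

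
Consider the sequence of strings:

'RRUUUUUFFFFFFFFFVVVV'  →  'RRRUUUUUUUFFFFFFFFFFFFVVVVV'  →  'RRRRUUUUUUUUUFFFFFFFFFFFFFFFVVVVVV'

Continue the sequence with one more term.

RRRRRUUUUUUUUUUUFFFFFFFFFFFFFFFFFFVVVVVVV

Term n consists of n R's, followed by 2n+1 U's, followed by 3n+3 F's, followed by n+2 V's, where the shown terms are n = 2, 3, 4.
At n = 5 the blocks have lengths 5, 11, 18, 7.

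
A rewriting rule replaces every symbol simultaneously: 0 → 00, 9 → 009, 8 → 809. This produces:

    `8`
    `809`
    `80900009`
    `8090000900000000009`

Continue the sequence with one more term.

φ(8090000900000000009) expands symbol-by-symbol to 809 00 009 00 00 00 00 009 00 00 00 00 00 00 00 00 00 00 009; joining the 19 pieces gives the next term.

809000090000000000900000000000000000000009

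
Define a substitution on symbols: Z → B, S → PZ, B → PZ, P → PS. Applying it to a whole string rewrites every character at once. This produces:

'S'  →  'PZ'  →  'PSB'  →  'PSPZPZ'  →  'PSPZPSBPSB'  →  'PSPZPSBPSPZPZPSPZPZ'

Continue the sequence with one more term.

Replace each of the 19 characters of PSPZPSBPSPZPZPSPZPZ in place — PS PZ PS B PS PZ PZ PS PZ PS B PS B PS PZ PS B PS B — and concatenate.

PSPZPSBPSPZPZPSPZPSBPSBPSPZPSBPSB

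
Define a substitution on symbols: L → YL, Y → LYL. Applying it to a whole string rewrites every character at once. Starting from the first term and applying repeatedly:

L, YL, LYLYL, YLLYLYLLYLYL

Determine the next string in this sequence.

LYLYLYLLYLYLLYLYLYLLYLYLLYLYL

Rewriting each symbol of YLLYLYLLYLYL: Y→LYL, L→YL, L→YL, Y→LYL, L→YL, Y→LYL, L→YL, L→YL, Y→LYL, L→YL, Y→LYL, L→YL, which concatenates to LYL YL YL LYL YL LYL YL YL LYL YL LYL YL.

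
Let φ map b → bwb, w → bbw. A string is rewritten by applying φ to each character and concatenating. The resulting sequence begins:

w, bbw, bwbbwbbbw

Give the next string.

bwbbbwbwbbwbbbwbwbbwbbwbbbw

Expanding bwbbwbbbw: b→bwb, w→bbw, b→bwb, b→bwb, w→bbw, b→bwb, b→bwb, b→bwb, w→bbw. Concatenated: bwb bbw bwb bwb bbw bwb bwb bwb bbw.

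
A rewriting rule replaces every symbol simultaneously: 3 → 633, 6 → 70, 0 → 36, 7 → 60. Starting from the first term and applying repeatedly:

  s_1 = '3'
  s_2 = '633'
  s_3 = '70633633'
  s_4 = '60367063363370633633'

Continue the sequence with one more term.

7036633706036706336337063363360367063363370633633

φ(60367063363370633633) expands symbol-by-symbol to 70 36 633 70 60 36 70 633 633 70 633 633 60 36 70 633 633 70 633 633; joining the 20 pieces gives the next term.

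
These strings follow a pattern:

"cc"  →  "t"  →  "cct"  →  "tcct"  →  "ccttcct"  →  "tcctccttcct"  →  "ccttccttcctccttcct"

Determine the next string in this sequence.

tcctccttcctccttccttcctccttcct

This is a Fibonacci-style word recurrence s(k) = s(k−2)·s(k−1): e.g. cc·t = cct.
The next term joins tcctccttcct and ccttccttcctccttcct.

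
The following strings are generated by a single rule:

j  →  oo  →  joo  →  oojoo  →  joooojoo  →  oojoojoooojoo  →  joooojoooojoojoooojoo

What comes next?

oojoojoooojoojoooojoooojoojoooojoo

From term 3 onward, concatenate the second-to-last term with the last: j·oo = joo, oo·joo = oojoo, …
So term 8 is oojoojoooojoo·joooojoooojoojoooojoo.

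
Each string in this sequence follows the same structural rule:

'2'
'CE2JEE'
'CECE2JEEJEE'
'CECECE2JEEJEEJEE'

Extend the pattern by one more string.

CECECECE2JEEJEEJEEJEE

s(k+1) = CE·s(k)·JEE, so each term gains CE as a prefix and JEE as a suffix.
One more step from CECECE2JEEJEEJEE gives the answer.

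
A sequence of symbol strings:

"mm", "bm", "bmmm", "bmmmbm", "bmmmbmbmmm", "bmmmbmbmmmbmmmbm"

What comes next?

From term 3 onward, concatenate the last term with the second-to-last: bm·mm = bmmm, bmmm·bm = bmmmbm, …
The next term joins bmmmbmbmmmbmmmbm and bmmmbmbmmm.

bmmmbmbmmmbmmmbmbmmmbmbmmm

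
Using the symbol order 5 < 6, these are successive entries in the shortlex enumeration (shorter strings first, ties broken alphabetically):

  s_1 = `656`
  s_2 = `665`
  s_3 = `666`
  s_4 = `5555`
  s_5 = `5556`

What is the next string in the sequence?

Treat 5556 as a base-2 numeral over the given alphabet and add one, carrying through any trailing 6's.

5565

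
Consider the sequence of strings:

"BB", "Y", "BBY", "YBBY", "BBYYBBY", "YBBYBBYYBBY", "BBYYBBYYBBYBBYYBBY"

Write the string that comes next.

YBBYBBYYBBYBBYYBBYYBBYBBYYBBY

From term 3 onward, concatenate the second-to-last term with the last: BB·Y = BBY, Y·BBY = YBBY, …
The next term joins YBBYBBYYBBY and BBYYBBYYBBYBBYYBBY.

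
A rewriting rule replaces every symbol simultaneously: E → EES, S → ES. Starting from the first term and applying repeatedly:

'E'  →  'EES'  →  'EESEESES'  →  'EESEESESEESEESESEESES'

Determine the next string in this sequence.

EESEESESEESEESESEESESEESEESESEESEESESEESESEESEESESEESES

Applying the rule to each of the 21 symbols of EESEESESEESEESESEESES gives the pieces EES EES ES EES EES ES EES ES EES EES ES EES EES ES EES ES EES EES ES EES ES, which concatenate to the answer.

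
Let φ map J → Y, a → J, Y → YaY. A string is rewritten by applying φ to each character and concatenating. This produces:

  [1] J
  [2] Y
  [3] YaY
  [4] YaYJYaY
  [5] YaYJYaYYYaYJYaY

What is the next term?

Replace each of the 15 characters of YaYJYaYYYaYJYaY in place — YaY J YaY Y YaY J YaY YaY YaY J YaY Y YaY J YaY — and concatenate.

YaYJYaYYYaYJYaYYaYYaYJYaYYYaYJYaY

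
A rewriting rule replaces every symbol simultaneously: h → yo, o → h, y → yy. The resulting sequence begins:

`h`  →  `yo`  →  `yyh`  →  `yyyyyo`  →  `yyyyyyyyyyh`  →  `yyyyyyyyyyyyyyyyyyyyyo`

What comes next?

Applying the rule to each of the 22 symbols of yyyyyyyyyyyyyyyyyyyyyo gives the pieces yy yy yy yy yy yy yy yy yy yy yy yy yy yy yy yy yy yy yy yy yy h, which concatenate to the answer.

yyyyyyyyyyyyyyyyyyyyyyyyyyyyyyyyyyyyyyyyyyh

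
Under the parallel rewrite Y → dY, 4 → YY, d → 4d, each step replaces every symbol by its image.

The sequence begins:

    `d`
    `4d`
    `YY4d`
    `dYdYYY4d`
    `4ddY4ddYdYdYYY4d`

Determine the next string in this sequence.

Replace each of the 16 characters of 4ddY4ddYdYdYYY4d in place — YY 4d 4d dY YY 4d 4d dY 4d dY 4d dY dY dY YY 4d — and concatenate.

YY4d4ddYYY4d4ddY4ddY4ddYdYdYYY4d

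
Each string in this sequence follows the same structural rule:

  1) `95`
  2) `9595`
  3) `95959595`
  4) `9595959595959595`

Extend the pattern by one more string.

s(k+1) = s(k)·s(k) — each term doubles the last.
One more doubling of 9595959595959595 gives the answer.

95959595959595959595959595959595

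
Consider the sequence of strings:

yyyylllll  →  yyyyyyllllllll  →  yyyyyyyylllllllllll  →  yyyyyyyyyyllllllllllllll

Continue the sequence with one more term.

yyyyyyyyyyyylllllllllllllllll

Reading off run lengths: y runs 4, 6, 8, 10; l runs 5, 8, 11, 14 — each is linear in n (n = 1, 2, …).
At n = 5 the blocks have lengths 12, 17.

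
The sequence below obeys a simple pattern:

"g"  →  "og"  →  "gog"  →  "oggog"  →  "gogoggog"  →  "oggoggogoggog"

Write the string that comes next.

gogoggogoggoggogoggog

This is a Fibonacci-style word recurrence s(k) = s(k−2)·s(k−1): e.g. g·og = gog.
So term 7 is gogoggog·oggoggogoggog.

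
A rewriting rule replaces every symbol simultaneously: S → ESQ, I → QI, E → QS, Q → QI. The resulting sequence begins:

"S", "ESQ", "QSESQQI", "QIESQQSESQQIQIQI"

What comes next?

QIQIQSESQQIQIESQQSESQQIQIQIQIQIQIQI

Applying the rule to each of the 16 symbols of QIESQQSESQQIQIQI gives the pieces QI QI QS ESQ QI QI ESQ QS ESQ QI QI QI QI QI QI QI, which concatenate to the answer.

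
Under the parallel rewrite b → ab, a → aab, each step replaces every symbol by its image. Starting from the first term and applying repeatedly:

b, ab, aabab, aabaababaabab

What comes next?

Applying the rule to each of the 13 symbols of aabaababaabab gives the pieces aab aab ab aab aab ab aab ab aab aab ab aab ab, which concatenate to the answer.

aabaababaabaababaababaabaababaabab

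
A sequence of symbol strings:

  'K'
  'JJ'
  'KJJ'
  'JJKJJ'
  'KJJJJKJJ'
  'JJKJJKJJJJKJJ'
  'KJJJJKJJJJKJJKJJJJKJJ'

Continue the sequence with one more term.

JJKJJKJJJJKJJKJJJJKJJJJKJJKJJJJKJJ

From term 3 onward, concatenate the second-to-last term with the last: K·JJ = KJJ, JJ·KJJ = JJKJJ, …
So term 8 is JJKJJKJJJJKJJ·KJJJJKJJJJKJJKJJJJKJJ.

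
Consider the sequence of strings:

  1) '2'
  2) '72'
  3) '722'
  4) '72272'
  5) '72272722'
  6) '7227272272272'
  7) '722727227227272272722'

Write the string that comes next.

Each term (from the third on) is the previous term followed by the one before it: term 3 = 72·2 = 722.
The next term joins 722727227227272272722 and 7227272272272.

7227272272272722727227227272272272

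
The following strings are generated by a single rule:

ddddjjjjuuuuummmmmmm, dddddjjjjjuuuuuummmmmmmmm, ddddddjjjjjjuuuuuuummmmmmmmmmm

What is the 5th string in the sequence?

Reading off run lengths: d runs 4, 5, 6; j runs 4, 5, 6; u runs 5, 6, 7; m runs 7, 9, 11 — each is linear in n, where the shown terms are n = 3, 4, 5.
For term 5, n = 7, so the run lengths are 8, 8, 9, 15.

ddddddddjjjjjjjjuuuuuuuuummmmmmmmmmmmmmm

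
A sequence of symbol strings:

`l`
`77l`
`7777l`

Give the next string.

Each term is the previous one with 77 prepended.
One more step from 7777l gives the answer.

777777l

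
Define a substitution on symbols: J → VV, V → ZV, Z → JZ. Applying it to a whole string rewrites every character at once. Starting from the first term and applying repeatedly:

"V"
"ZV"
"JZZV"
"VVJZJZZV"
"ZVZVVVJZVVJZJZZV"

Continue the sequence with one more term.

JZZVJZZVZVZVVVJZZVZVVVJZVVJZJZZV

Applying the rule to each of the 16 symbols of ZVZVVVJZVVJZJZZV gives the pieces JZ ZV JZ ZV ZV ZV VV JZ ZV ZV VV JZ VV JZ JZ ZV, which concatenate to the answer.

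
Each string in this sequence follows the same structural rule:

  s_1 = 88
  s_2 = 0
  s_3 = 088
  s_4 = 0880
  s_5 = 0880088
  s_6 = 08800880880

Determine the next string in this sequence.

088008808800880088

From term 3 onward, concatenate the last term with the second-to-last: 0·88 = 088, 088·0 = 0880, …
Continuing: 08800880880 · 0880088 gives term 7.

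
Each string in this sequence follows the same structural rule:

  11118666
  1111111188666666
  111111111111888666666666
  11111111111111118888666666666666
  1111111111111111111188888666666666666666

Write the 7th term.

11111111111111111111111111118888888666666666666666666666

Term n consists of 4n 1's, followed by n 8's, followed by 3n 6's (n = 1, 2, …).
At n = 7 the blocks have lengths 28, 7, 21.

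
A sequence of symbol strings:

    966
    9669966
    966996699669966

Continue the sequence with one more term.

9669966996699669966996699669966

Every step duplicates the string with '9' between the halves.
So the next term is two copies of 966996699669966 with '9' between the halves.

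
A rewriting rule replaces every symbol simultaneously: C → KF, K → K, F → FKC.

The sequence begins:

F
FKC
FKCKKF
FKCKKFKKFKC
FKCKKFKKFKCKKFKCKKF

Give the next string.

FKCKKFKKFKCKKFKCKKFKKFKCKKFKKFKC

φ(FKCKKFKKFKCKKFKCKKF) expands symbol-by-symbol to FKC K KF K K FKC K K FKC K KF K K FKC K KF K K FKC; joining the 19 pieces gives the next term.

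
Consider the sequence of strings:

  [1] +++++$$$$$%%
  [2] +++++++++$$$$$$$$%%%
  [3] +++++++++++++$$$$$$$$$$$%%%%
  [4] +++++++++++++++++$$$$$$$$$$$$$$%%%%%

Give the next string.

+++++++++++++++++++++$$$$$$$$$$$$$$$$$%%%%%%

Each string has the form +^{4n+1} $^{3n+2} %^{n+1} (n = 1, 2, …).
For the next term, n = 5, so the run lengths are 21, 17, 6.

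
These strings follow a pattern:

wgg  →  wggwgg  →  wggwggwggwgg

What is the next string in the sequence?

Every step duplicates the string.
Doubling wggwggwggwgg:

wggwggwggwggwggwggwggwgg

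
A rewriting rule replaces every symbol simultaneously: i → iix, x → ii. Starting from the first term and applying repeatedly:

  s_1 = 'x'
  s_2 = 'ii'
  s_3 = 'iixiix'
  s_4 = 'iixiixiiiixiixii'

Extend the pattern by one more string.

φ(iixiixiiiixiixii) expands symbol-by-symbol to iix iix ii iix iix ii iix iix iix iix ii iix iix ii iix iix; joining the 16 pieces gives the next term.

iixiixiiiixiixiiiixiixiixiixiiiixiixiiiixiix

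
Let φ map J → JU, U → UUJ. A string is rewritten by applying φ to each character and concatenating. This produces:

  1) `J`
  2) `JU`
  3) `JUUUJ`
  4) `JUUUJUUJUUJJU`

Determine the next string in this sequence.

Replace each of the 13 characters of JUUUJUUJUUJJU in place — JU UUJ UUJ UUJ JU UUJ UUJ JU UUJ UUJ JU JU UUJ — and concatenate.

JUUUJUUJUUJJUUUJUUJJUUUJUUJJUJUUUJ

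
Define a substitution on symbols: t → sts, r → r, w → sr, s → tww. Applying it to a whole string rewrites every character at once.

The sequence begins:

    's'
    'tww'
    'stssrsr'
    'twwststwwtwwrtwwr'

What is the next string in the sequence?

Applying the rule to each of the 17 symbols of twwststwwtwwrtwwr gives the pieces sts sr sr tww sts tww sts sr sr sts sr sr r sts sr sr r, which concatenate to the answer.

stssrsrtwwststwwstssrsrstssrsrrstssrsrr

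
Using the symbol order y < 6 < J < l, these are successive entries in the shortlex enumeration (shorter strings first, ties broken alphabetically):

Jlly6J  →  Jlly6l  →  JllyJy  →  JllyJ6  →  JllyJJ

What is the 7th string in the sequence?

Stepping forward 2 times from JllyJJ: JllyJJ → JllyJl, then the target.

Jllyly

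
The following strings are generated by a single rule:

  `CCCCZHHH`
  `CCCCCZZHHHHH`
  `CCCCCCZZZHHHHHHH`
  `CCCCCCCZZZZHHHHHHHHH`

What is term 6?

CCCCCCCCCZZZZZZHHHHHHHHHHHHH

The n-th term is n+2 C's then n-1 Z's then 2n-1 H's, where the shown terms are n = 2, 3, 4, 5.
At n = 7 the blocks have lengths 9, 6, 13.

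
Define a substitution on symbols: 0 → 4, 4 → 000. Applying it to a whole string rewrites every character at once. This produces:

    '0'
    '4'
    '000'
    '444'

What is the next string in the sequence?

Apply φ to 444 symbol by symbol: 4→000, 4→000, 4→000; joined: 000 000 000.

000000000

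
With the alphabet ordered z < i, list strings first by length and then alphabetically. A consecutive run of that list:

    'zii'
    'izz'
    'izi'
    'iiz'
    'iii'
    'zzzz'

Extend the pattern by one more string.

Treat zzzz as a base-2 numeral over the given alphabet and add one, carrying through any trailing i's.

zzzi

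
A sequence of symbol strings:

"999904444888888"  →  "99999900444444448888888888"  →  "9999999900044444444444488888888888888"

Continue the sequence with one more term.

The n-th term is 2n+2 9's then n 0's then 4n 4's then 4n+2 8's (n = 1, 2, …).
For the next term, n = 4, so the run lengths are 10, 4, 16, 18.

999999999900004444444444444444888888888888888888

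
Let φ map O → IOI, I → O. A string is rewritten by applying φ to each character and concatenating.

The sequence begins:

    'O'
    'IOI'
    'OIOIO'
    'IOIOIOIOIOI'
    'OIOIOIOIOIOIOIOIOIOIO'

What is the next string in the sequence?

IOIOIOIOIOIOIOIOIOIOIOIOIOIOIOIOIOIOIOIOIOI

φ(OIOIOIOIOIOIOIOIOIOIO) expands symbol-by-symbol to IOI O IOI O IOI O IOI O IOI O IOI O IOI O IOI O IOI O IOI O IOI; joining the 21 pieces gives the next term.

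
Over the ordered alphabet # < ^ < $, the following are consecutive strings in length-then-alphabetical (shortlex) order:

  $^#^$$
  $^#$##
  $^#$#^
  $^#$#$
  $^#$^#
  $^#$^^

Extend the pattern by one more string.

$^#$^$

Treat $^#$^^ as a base-3 numeral over the given alphabet and add one, carrying through any trailing $'s.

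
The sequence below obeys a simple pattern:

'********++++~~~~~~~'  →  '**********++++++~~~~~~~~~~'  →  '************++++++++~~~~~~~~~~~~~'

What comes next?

**************++++++++++~~~~~~~~~~~~~~~~

Reading off run lengths: * runs 8, 10, 12; + runs 4, 6, 8; ~ runs 7, 10, 13 — each is linear in n, where the shown terms are n = 3, 4, 5.
Setting n = 6 gives 14, 10, 16 characters in each block.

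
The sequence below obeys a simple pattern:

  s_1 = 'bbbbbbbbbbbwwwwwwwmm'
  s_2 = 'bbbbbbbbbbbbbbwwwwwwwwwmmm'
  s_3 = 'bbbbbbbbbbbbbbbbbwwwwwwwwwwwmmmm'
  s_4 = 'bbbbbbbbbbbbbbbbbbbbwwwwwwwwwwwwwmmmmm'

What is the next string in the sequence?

Term n consists of 3n+2 b's, followed by 2n+1 w's, followed by n-1 m's, where the shown terms are n = 3, 4, 5, 6.
At n = 7 the blocks have lengths 23, 15, 6.

bbbbbbbbbbbbbbbbbbbbbbbwwwwwwwwwwwwwwwmmmmmm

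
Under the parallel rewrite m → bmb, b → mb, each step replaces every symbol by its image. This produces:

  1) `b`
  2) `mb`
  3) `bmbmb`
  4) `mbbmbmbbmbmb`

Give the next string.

bmbmbmbbmbmbbmbmbmbbmbmbbmbmb

Apply φ to mbbmbmbbmbmb symbol by symbol: m→bmb, b→mb, b→mb, m→bmb, b→mb, m→bmb, b→mb, b→mb, m→bmb, b→mb, m→bmb, b→mb; joined: bmb mb mb bmb mb bmb mb mb bmb mb bmb mb.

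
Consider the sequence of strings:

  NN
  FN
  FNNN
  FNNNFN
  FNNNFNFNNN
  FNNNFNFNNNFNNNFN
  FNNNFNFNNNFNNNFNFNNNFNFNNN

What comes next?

FNNNFNFNNNFNNNFNFNNNFNFNNNFNNNFNFNNNFNNNFN

From term 3 onward, concatenate the last term with the second-to-last: FN·NN = FNNN, FNNN·FN = FNNNFN, …
The next term joins FNNNFNFNNNFNNNFNFNNNFNFNNN and FNNNFNFNNNFNNNFN.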